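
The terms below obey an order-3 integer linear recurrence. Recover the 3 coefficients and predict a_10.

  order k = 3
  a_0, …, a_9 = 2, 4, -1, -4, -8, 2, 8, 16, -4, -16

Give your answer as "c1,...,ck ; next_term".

0,0,-2 ; -32

  a_3 = 0·-1 + 0·4 + -2·2 = -4
  a_4 = 0·-4 + 0·-1 + -2·4 = -8
  a_5 = 0·-8 + 0·-4 + -2·-1 = 2
  a_6 = 0·2 + 0·-8 + -2·-4 = 8
  a_7 = 0·8 + 0·2 + -2·-8 = 16
  a_8 = 0·16 + 0·8 + -2·2 = -4
  a_9 = 0·-4 + 0·16 + -2·8 = -16
  a_10 = 0·-16 + 0·-4 + -2·16 = -32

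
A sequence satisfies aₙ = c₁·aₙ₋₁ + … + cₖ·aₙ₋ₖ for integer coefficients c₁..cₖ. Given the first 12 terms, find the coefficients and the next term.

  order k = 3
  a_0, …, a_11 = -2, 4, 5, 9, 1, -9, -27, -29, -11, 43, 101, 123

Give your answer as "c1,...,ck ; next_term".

  a_3 = 1·5 + 0·4 + -2·-2 = 9
  a_4 = 1·9 + 0·5 + -2·4 = 1
  a_5 = 1·1 + 0·9 + -2·5 = -9
  a_6 = 1·-9 + 0·1 + -2·9 = -27
  a_7 = 1·-27 + 0·-9 + -2·1 = -29
  a_8 = 1·-29 + 0·-27 + -2·-9 = -11
  a_9 = 1·-11 + 0·-29 + -2·-27 = 43
  a_10 = 1·43 + 0·-11 + -2·-29 = 101
  a_11 = 1·101 + 0·43 + -2·-11 = 123
  a_12 = 1·123 + 0·101 + -2·43 = 37

1,0,-2 ; 37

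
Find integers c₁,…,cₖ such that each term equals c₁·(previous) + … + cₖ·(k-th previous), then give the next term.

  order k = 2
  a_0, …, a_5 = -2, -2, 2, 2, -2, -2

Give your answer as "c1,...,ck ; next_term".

  a_2 = 0·-2 + -1·-2 = 2
  a_3 = 0·2 + -1·-2 = 2
  a_4 = 0·2 + -1·2 = -2
  a_5 = 0·-2 + -1·2 = -2
  a_6 = 0·-2 + -1·-2 = 2

0,-1 ; 2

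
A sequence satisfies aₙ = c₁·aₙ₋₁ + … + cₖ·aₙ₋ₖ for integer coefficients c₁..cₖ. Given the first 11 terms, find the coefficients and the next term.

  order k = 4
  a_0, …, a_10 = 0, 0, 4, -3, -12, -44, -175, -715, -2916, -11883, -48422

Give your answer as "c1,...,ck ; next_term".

  a_4 = 4·-3 + 0·4 + 1·0 + 1·0 = -12
  a_5 = 4·-12 + 0·-3 + 1·4 + 1·0 = -44
  a_6 = 4·-44 + 0·-12 + 1·-3 + 1·4 = -175
  a_7 = 4·-175 + 0·-44 + 1·-12 + 1·-3 = -715
  a_8 = 4·-715 + 0·-175 + 1·-44 + 1·-12 = -2916
  a_9 = 4·-2916 + 0·-715 + 1·-175 + 1·-44 = -11883
  a_10 = 4·-11883 + 0·-2916 + 1·-715 + 1·-175 = -48422
  a_11 = 4·-48422 + 0·-11883 + 1·-2916 + 1·-715 = -197319

4,0,1,1 ; -197319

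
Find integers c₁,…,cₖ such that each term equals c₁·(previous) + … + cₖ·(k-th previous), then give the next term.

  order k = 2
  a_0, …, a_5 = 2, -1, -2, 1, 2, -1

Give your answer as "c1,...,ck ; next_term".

  a_2 = 0·-1 + -1·2 = -2
  a_3 = 0·-2 + -1·-1 = 1
  a_4 = 0·1 + -1·-2 = 2
  a_5 = 0·2 + -1·1 = -1
  a_6 = 0·-1 + -1·2 = -2

0,-1 ; -2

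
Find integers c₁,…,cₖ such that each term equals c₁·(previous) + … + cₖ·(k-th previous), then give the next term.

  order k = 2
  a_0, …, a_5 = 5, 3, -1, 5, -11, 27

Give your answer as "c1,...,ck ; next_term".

  a_2 = -2·3 + 1·5 = -1
  a_3 = -2·-1 + 1·3 = 5
  a_4 = -2·5 + 1·-1 = -11
  a_5 = -2·-11 + 1·5 = 27
  a_6 = -2·27 + 1·-11 = -65

-2,1 ; -65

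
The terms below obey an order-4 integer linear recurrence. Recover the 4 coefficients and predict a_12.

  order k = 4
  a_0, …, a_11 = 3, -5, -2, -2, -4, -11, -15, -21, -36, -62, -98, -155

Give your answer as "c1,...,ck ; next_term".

1,0,1,1 ; -253

  a_4 = 1·-2 + 0·-2 + 1·-5 + 1·3 = -4
  a_5 = 1·-4 + 0·-2 + 1·-2 + 1·-5 = -11
  a_6 = 1·-11 + 0·-4 + 1·-2 + 1·-2 = -15
  a_7 = 1·-15 + 0·-11 + 1·-4 + 1·-2 = -21
  a_8 = 1·-21 + 0·-15 + 1·-11 + 1·-4 = -36
  a_9 = 1·-36 + 0·-21 + 1·-15 + 1·-11 = -62
  a_10 = 1·-62 + 0·-36 + 1·-21 + 1·-15 = -98
  a_11 = 1·-98 + 0·-62 + 1·-36 + 1·-21 = -155
  a_12 = 1·-155 + 0·-98 + 1·-62 + 1·-36 = -253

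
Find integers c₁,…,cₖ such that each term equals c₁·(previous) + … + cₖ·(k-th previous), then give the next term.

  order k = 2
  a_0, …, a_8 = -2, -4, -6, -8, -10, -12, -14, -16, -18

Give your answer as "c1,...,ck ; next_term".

2,-1 ; -20

  a_2 = 2·-4 + -1·-2 = -6
  a_3 = 2·-6 + -1·-4 = -8
  a_4 = 2·-8 + -1·-6 = -10
  a_5 = 2·-10 + -1·-8 = -12
  a_6 = 2·-12 + -1·-10 = -14
  a_7 = 2·-14 + -1·-12 = -16
  a_8 = 2·-16 + -1·-14 = -18
  a_9 = 2·-18 + -1·-16 = -20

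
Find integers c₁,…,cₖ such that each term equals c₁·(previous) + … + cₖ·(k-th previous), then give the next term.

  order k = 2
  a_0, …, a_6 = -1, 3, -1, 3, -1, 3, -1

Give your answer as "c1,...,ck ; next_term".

  a_2 = 0·3 + 1·-1 = -1
  a_3 = 0·-1 + 1·3 = 3
  a_4 = 0·3 + 1·-1 = -1
  a_5 = 0·-1 + 1·3 = 3
  a_6 = 0·3 + 1·-1 = -1
  a_7 = 0·-1 + 1·3 = 3

0,1 ; 3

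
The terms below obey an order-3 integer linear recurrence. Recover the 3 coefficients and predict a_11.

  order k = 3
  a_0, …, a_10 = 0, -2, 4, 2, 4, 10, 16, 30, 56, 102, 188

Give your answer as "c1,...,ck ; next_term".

  a_3 = 1·4 + 1·-2 + 1·0 = 2
  a_4 = 1·2 + 1·4 + 1·-2 = 4
  a_5 = 1·4 + 1·2 + 1·4 = 10
  a_6 = 1·10 + 1·4 + 1·2 = 16
  a_7 = 1·16 + 1·10 + 1·4 = 30
  a_8 = 1·30 + 1·16 + 1·10 = 56
  a_9 = 1·56 + 1·30 + 1·16 = 102
  a_10 = 1·102 + 1·56 + 1·30 = 188
  a_11 = 1·188 + 1·102 + 1·56 = 346

1,1,1 ; 346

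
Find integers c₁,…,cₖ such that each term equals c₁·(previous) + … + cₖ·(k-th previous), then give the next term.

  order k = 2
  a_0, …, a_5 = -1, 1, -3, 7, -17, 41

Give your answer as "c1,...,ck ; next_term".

-2,1 ; -99

  a_2 = -2·1 + 1·-1 = -3
  a_3 = -2·-3 + 1·1 = 7
  a_4 = -2·7 + 1·-3 = -17
  a_5 = -2·-17 + 1·7 = 41
  a_6 = -2·41 + 1·-17 = -99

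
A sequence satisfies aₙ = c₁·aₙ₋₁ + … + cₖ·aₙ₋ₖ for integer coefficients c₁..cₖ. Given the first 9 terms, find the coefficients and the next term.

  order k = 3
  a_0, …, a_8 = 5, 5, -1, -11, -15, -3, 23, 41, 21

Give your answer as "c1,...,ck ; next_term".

1,-1,-1 ; -43

  a_3 = 1·-1 + -1·5 + -1·5 = -11
  a_4 = 1·-11 + -1·-1 + -1·5 = -15
  a_5 = 1·-15 + -1·-11 + -1·-1 = -3
  a_6 = 1·-3 + -1·-15 + -1·-11 = 23
  a_7 = 1·23 + -1·-3 + -1·-15 = 41
  a_8 = 1·41 + -1·23 + -1·-3 = 21
  a_9 = 1·21 + -1·41 + -1·23 = -43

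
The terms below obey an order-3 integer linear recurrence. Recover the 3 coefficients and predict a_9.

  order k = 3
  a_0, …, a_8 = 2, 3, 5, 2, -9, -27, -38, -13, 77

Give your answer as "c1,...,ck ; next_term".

2,-2,-1 ; 218

  a_3 = 2·5 + -2·3 + -1·2 = 2
  a_4 = 2·2 + -2·5 + -1·3 = -9
  a_5 = 2·-9 + -2·2 + -1·5 = -27
  a_6 = 2·-27 + -2·-9 + -1·2 = -38
  a_7 = 2·-38 + -2·-27 + -1·-9 = -13
  a_8 = 2·-13 + -2·-38 + -1·-27 = 77
  a_9 = 2·77 + -2·-13 + -1·-38 = 218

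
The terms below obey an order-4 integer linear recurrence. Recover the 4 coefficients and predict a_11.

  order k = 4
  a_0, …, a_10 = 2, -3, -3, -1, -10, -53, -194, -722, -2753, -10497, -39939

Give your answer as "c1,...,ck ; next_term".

  a_4 = 3·-1 + 2·-3 + 3·-3 + 4·2 = -10
  a_5 = 3·-10 + 2·-1 + 3·-3 + 4·-3 = -53
  a_6 = 3·-53 + 2·-10 + 3·-1 + 4·-3 = -194
  a_7 = 3·-194 + 2·-53 + 3·-10 + 4·-1 = -722
  a_8 = 3·-722 + 2·-194 + 3·-53 + 4·-10 = -2753
  a_9 = 3·-2753 + 2·-722 + 3·-194 + 4·-53 = -10497
  a_10 = 3·-10497 + 2·-2753 + 3·-722 + 4·-194 = -39939
  a_11 = 3·-39939 + 2·-10497 + 3·-2753 + 4·-722 = -151958

3,2,3,4 ; -151958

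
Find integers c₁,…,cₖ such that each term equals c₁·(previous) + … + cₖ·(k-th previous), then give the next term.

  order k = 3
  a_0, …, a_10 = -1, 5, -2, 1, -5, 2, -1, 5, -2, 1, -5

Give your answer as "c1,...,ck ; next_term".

0,0,-1 ; 2

  a_3 = 0·-2 + 0·5 + -1·-1 = 1
  a_4 = 0·1 + 0·-2 + -1·5 = -5
  a_5 = 0·-5 + 0·1 + -1·-2 = 2
  a_6 = 0·2 + 0·-5 + -1·1 = -1
  a_7 = 0·-1 + 0·2 + -1·-5 = 5
  a_8 = 0·5 + 0·-1 + -1·2 = -2
  a_9 = 0·-2 + 0·5 + -1·-1 = 1
  a_10 = 0·1 + 0·-2 + -1·5 = -5
  a_11 = 0·-5 + 0·1 + -1·-2 = 2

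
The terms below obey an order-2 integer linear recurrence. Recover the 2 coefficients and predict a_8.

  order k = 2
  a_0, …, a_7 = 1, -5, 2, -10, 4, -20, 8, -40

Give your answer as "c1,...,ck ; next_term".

  a_2 = 0·-5 + 2·1 = 2
  a_3 = 0·2 + 2·-5 = -10
  a_4 = 0·-10 + 2·2 = 4
  a_5 = 0·4 + 2·-10 = -20
  a_6 = 0·-20 + 2·4 = 8
  a_7 = 0·8 + 2·-20 = -40
  a_8 = 0·-40 + 2·8 = 16

0,2 ; 16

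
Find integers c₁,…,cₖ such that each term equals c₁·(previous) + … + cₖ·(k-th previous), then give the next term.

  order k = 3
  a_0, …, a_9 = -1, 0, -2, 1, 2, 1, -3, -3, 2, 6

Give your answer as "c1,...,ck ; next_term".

0,-1,-1 ; 1

  a_3 = 0·-2 + -1·0 + -1·-1 = 1
  a_4 = 0·1 + -1·-2 + -1·0 = 2
  a_5 = 0·2 + -1·1 + -1·-2 = 1
  a_6 = 0·1 + -1·2 + -1·1 = -3
  a_7 = 0·-3 + -1·1 + -1·2 = -3
  a_8 = 0·-3 + -1·-3 + -1·1 = 2
  a_9 = 0·2 + -1·-3 + -1·-3 = 6
  a_10 = 0·6 + -1·2 + -1·-3 = 1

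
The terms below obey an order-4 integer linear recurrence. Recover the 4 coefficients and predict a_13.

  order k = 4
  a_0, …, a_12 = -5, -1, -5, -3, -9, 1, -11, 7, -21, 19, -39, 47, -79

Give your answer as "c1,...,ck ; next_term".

  a_4 = 0·-3 + 1·-5 + -1·-1 + 1·-5 = -9
  a_5 = 0·-9 + 1·-3 + -1·-5 + 1·-1 = 1
  a_6 = 0·1 + 1·-9 + -1·-3 + 1·-5 = -11
  a_7 = 0·-11 + 1·1 + -1·-9 + 1·-3 = 7
  a_8 = 0·7 + 1·-11 + -1·1 + 1·-9 = -21
  a_9 = 0·-21 + 1·7 + -1·-11 + 1·1 = 19
  a_10 = 0·19 + 1·-21 + -1·7 + 1·-11 = -39
  a_11 = 0·-39 + 1·19 + -1·-21 + 1·7 = 47
  a_12 = 0·47 + 1·-39 + -1·19 + 1·-21 = -79
  a_13 = 0·-79 + 1·47 + -1·-39 + 1·19 = 105

0,1,-1,1 ; 105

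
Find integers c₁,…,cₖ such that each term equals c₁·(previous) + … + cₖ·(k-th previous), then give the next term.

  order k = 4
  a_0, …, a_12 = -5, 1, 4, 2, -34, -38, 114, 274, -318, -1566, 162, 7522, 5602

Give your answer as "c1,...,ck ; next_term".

1,-4,0,4 ; -30750

  a_4 = 1·2 + -4·4 + 0·1 + 4·-5 = -34
  a_5 = 1·-34 + -4·2 + 0·4 + 4·1 = -38
  a_6 = 1·-38 + -4·-34 + 0·2 + 4·4 = 114
  a_7 = 1·114 + -4·-38 + 0·-34 + 4·2 = 274
  a_8 = 1·274 + -4·114 + 0·-38 + 4·-34 = -318
  a_9 = 1·-318 + -4·274 + 0·114 + 4·-38 = -1566
  a_10 = 1·-1566 + -4·-318 + 0·274 + 4·114 = 162
  a_11 = 1·162 + -4·-1566 + 0·-318 + 4·274 = 7522
  a_12 = 1·7522 + -4·162 + 0·-1566 + 4·-318 = 5602
  a_13 = 1·5602 + -4·7522 + 0·162 + 4·-1566 = -30750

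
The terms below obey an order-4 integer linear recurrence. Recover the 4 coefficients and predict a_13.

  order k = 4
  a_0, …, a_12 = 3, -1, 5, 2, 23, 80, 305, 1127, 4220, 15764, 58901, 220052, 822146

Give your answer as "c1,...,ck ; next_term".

  a_4 = 3·2 + 2·5 + 2·-1 + 3·3 = 23
  a_5 = 3·23 + 2·2 + 2·5 + 3·-1 = 80
  a_6 = 3·80 + 2·23 + 2·2 + 3·5 = 305
  a_7 = 3·305 + 2·80 + 2·23 + 3·2 = 1127
  a_8 = 3·1127 + 2·305 + 2·80 + 3·23 = 4220
  a_9 = 3·4220 + 2·1127 + 2·305 + 3·80 = 15764
  a_10 = 3·15764 + 2·4220 + 2·1127 + 3·305 = 58901
  a_11 = 3·58901 + 2·15764 + 2·4220 + 3·1127 = 220052
  a_12 = 3·220052 + 2·58901 + 2·15764 + 3·4220 = 822146
  a_13 = 3·822146 + 2·220052 + 2·58901 + 3·15764 = 3071636

3,2,2,3 ; 3071636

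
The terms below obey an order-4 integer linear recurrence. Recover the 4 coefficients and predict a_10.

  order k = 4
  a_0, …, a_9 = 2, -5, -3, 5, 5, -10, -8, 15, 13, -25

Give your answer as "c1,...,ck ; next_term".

  a_4 = 0·5 + -1·-3 + 0·-5 + 1·2 = 5
  a_5 = 0·5 + -1·5 + 0·-3 + 1·-5 = -10
  a_6 = 0·-10 + -1·5 + 0·5 + 1·-3 = -8
  a_7 = 0·-8 + -1·-10 + 0·5 + 1·5 = 15
  a_8 = 0·15 + -1·-8 + 0·-10 + 1·5 = 13
  a_9 = 0·13 + -1·15 + 0·-8 + 1·-10 = -25
  a_10 = 0·-25 + -1·13 + 0·15 + 1·-8 = -21

0,-1,0,1 ; -21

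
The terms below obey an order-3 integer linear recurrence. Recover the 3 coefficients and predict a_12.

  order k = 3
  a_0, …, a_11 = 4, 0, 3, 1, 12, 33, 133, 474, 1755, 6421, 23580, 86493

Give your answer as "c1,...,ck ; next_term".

3,3,-2 ; 317377

  a_3 = 3·3 + 3·0 + -2·4 = 1
  a_4 = 3·1 + 3·3 + -2·0 = 12
  a_5 = 3·12 + 3·1 + -2·3 = 33
  a_6 = 3·33 + 3·12 + -2·1 = 133
  a_7 = 3·133 + 3·33 + -2·12 = 474
  a_8 = 3·474 + 3·133 + -2·33 = 1755
  a_9 = 3·1755 + 3·474 + -2·133 = 6421
  a_10 = 3·6421 + 3·1755 + -2·474 = 23580
  a_11 = 3·23580 + 3·6421 + -2·1755 = 86493
  a_12 = 3·86493 + 3·23580 + -2·6421 = 317377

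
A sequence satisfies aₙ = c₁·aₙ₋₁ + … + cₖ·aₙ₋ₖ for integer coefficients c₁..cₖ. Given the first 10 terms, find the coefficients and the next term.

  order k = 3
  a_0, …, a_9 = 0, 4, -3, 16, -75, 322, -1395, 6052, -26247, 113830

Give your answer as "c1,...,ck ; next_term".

-4,1,-2 ; -493671

  a_3 = -4·-3 + 1·4 + -2·0 = 16
  a_4 = -4·16 + 1·-3 + -2·4 = -75
  a_5 = -4·-75 + 1·16 + -2·-3 = 322
  a_6 = -4·322 + 1·-75 + -2·16 = -1395
  a_7 = -4·-1395 + 1·322 + -2·-75 = 6052
  a_8 = -4·6052 + 1·-1395 + -2·322 = -26247
  a_9 = -4·-26247 + 1·6052 + -2·-1395 = 113830
  a_10 = -4·113830 + 1·-26247 + -2·6052 = -493671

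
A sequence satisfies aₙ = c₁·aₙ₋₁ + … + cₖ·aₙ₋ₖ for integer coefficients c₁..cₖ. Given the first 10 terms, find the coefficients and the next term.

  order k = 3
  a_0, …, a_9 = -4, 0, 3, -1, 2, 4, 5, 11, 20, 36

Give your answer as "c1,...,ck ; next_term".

  a_3 = 1·3 + 1·0 + 1·-4 = -1
  a_4 = 1·-1 + 1·3 + 1·0 = 2
  a_5 = 1·2 + 1·-1 + 1·3 = 4
  a_6 = 1·4 + 1·2 + 1·-1 = 5
  a_7 = 1·5 + 1·4 + 1·2 = 11
  a_8 = 1·11 + 1·5 + 1·4 = 20
  a_9 = 1·20 + 1·11 + 1·5 = 36
  a_10 = 1·36 + 1·20 + 1·11 = 67

1,1,1 ; 67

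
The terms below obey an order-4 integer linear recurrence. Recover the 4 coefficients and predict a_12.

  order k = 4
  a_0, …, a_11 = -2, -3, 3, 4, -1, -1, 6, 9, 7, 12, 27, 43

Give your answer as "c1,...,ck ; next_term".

1,0,1,1 ; 62

  a_4 = 1·4 + 0·3 + 1·-3 + 1·-2 = -1
  a_5 = 1·-1 + 0·4 + 1·3 + 1·-3 = -1
  a_6 = 1·-1 + 0·-1 + 1·4 + 1·3 = 6
  a_7 = 1·6 + 0·-1 + 1·-1 + 1·4 = 9
  a_8 = 1·9 + 0·6 + 1·-1 + 1·-1 = 7
  a_9 = 1·7 + 0·9 + 1·6 + 1·-1 = 12
  a_10 = 1·12 + 0·7 + 1·9 + 1·6 = 27
  a_11 = 1·27 + 0·12 + 1·7 + 1·9 = 43
  a_12 = 1·43 + 0·27 + 1·12 + 1·7 = 62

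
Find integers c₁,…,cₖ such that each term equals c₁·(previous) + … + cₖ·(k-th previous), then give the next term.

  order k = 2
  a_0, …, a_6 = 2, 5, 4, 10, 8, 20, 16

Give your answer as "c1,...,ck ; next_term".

  a_2 = 0·5 + 2·2 = 4
  a_3 = 0·4 + 2·5 = 10
  a_4 = 0·10 + 2·4 = 8
  a_5 = 0·8 + 2·10 = 20
  a_6 = 0·20 + 2·8 = 16
  a_7 = 0·16 + 2·20 = 40

0,2 ; 40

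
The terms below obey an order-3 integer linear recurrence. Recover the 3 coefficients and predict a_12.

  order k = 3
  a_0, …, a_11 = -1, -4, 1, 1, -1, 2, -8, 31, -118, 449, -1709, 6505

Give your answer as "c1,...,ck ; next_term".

  a_3 = -4·1 + -1·-4 + -1·-1 = 1
  a_4 = -4·1 + -1·1 + -1·-4 = -1
  a_5 = -4·-1 + -1·1 + -1·1 = 2
  a_6 = -4·2 + -1·-1 + -1·1 = -8
  a_7 = -4·-8 + -1·2 + -1·-1 = 31
  a_8 = -4·31 + -1·-8 + -1·2 = -118
  a_9 = -4·-118 + -1·31 + -1·-8 = 449
  a_10 = -4·449 + -1·-118 + -1·31 = -1709
  a_11 = -4·-1709 + -1·449 + -1·-118 = 6505
  a_12 = -4·6505 + -1·-1709 + -1·449 = -24760

-4,-1,-1 ; -24760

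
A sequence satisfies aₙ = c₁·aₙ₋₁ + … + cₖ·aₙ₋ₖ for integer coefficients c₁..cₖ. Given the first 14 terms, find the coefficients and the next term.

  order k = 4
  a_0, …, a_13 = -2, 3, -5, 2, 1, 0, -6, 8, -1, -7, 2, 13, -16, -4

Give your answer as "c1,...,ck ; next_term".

-1,-1,0,1 ; 22

  a_4 = -1·2 + -1·-5 + 0·3 + 1·-2 = 1
  a_5 = -1·1 + -1·2 + 0·-5 + 1·3 = 0
  a_6 = -1·0 + -1·1 + 0·2 + 1·-5 = -6
  a_7 = -1·-6 + -1·0 + 0·1 + 1·2 = 8
  a_8 = -1·8 + -1·-6 + 0·0 + 1·1 = -1
  a_9 = -1·-1 + -1·8 + 0·-6 + 1·0 = -7
  a_10 = -1·-7 + -1·-1 + 0·8 + 1·-6 = 2
  a_11 = -1·2 + -1·-7 + 0·-1 + 1·8 = 13
  a_12 = -1·13 + -1·2 + 0·-7 + 1·-1 = -16
  a_13 = -1·-16 + -1·13 + 0·2 + 1·-7 = -4
  a_14 = -1·-4 + -1·-16 + 0·13 + 1·2 = 22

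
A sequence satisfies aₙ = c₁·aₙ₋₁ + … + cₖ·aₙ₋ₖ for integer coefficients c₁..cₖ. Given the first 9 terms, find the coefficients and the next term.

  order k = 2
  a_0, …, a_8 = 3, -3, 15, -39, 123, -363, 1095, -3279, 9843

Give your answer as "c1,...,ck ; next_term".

  a_2 = -2·-3 + 3·3 = 15
  a_3 = -2·15 + 3·-3 = -39
  a_4 = -2·-39 + 3·15 = 123
  a_5 = -2·123 + 3·-39 = -363
  a_6 = -2·-363 + 3·123 = 1095
  a_7 = -2·1095 + 3·-363 = -3279
  a_8 = -2·-3279 + 3·1095 = 9843
  a_9 = -2·9843 + 3·-3279 = -29523

-2,3 ; -29523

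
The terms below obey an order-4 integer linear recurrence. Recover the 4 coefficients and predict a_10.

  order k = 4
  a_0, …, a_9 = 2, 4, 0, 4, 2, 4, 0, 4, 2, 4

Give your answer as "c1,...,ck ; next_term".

0,0,0,1 ; 0

  a_4 = 0·4 + 0·0 + 0·4 + 1·2 = 2
  a_5 = 0·2 + 0·4 + 0·0 + 1·4 = 4
  a_6 = 0·4 + 0·2 + 0·4 + 1·0 = 0
  a_7 = 0·0 + 0·4 + 0·2 + 1·4 = 4
  a_8 = 0·4 + 0·0 + 0·4 + 1·2 = 2
  a_9 = 0·2 + 0·4 + 0·0 + 1·4 = 4
  a_10 = 0·4 + 0·2 + 0·4 + 1·0 = 0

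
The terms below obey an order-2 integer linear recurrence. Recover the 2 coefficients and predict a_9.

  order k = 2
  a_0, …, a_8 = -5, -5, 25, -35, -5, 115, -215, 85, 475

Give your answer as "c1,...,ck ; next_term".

-2,-3 ; -1205

  a_2 = -2·-5 + -3·-5 = 25
  a_3 = -2·25 + -3·-5 = -35
  a_4 = -2·-35 + -3·25 = -5
  a_5 = -2·-5 + -3·-35 = 115
  a_6 = -2·115 + -3·-5 = -215
  a_7 = -2·-215 + -3·115 = 85
  a_8 = -2·85 + -3·-215 = 475
  a_9 = -2·475 + -3·85 = -1205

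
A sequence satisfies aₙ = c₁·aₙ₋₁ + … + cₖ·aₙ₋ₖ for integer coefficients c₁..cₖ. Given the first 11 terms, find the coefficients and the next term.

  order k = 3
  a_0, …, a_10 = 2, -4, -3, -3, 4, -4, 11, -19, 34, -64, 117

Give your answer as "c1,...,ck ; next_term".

-1,1,-1 ; -215

  a_3 = -1·-3 + 1·-4 + -1·2 = -3
  a_4 = -1·-3 + 1·-3 + -1·-4 = 4
  a_5 = -1·4 + 1·-3 + -1·-3 = -4
  a_6 = -1·-4 + 1·4 + -1·-3 = 11
  a_7 = -1·11 + 1·-4 + -1·4 = -19
  a_8 = -1·-19 + 1·11 + -1·-4 = 34
  a_9 = -1·34 + 1·-19 + -1·11 = -64
  a_10 = -1·-64 + 1·34 + -1·-19 = 117
  a_11 = -1·117 + 1·-64 + -1·34 = -215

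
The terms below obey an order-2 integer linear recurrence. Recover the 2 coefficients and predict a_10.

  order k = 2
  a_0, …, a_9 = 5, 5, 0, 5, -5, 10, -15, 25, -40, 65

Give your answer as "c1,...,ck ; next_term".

  a_2 = -1·5 + 1·5 = 0
  a_3 = -1·0 + 1·5 = 5
  a_4 = -1·5 + 1·0 = -5
  a_5 = -1·-5 + 1·5 = 10
  a_6 = -1·10 + 1·-5 = -15
  a_7 = -1·-15 + 1·10 = 25
  a_8 = -1·25 + 1·-15 = -40
  a_9 = -1·-40 + 1·25 = 65
  a_10 = -1·65 + 1·-40 = -105

-1,1 ; -105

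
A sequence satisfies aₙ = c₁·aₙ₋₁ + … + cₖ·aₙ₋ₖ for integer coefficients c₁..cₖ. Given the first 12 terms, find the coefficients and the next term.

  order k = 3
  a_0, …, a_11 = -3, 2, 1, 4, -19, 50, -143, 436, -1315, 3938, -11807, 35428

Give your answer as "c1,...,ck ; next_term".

-3,-1,-3 ; -106291

  a_3 = -3·1 + -1·2 + -3·-3 = 4
  a_4 = -3·4 + -1·1 + -3·2 = -19
  a_5 = -3·-19 + -1·4 + -3·1 = 50
  a_6 = -3·50 + -1·-19 + -3·4 = -143
  a_7 = -3·-143 + -1·50 + -3·-19 = 436
  a_8 = -3·436 + -1·-143 + -3·50 = -1315
  a_9 = -3·-1315 + -1·436 + -3·-143 = 3938
  a_10 = -3·3938 + -1·-1315 + -3·436 = -11807
  a_11 = -3·-11807 + -1·3938 + -3·-1315 = 35428
  a_12 = -3·35428 + -1·-11807 + -3·3938 = -106291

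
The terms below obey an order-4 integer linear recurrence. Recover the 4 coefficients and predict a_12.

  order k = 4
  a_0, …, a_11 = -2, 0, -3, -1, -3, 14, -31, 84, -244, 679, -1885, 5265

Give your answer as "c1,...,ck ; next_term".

-2,1,-3,1 ; -14696

  a_4 = -2·-1 + 1·-3 + -3·0 + 1·-2 = -3
  a_5 = -2·-3 + 1·-1 + -3·-3 + 1·0 = 14
  a_6 = -2·14 + 1·-3 + -3·-1 + 1·-3 = -31
  a_7 = -2·-31 + 1·14 + -3·-3 + 1·-1 = 84
  a_8 = -2·84 + 1·-31 + -3·14 + 1·-3 = -244
  a_9 = -2·-244 + 1·84 + -3·-31 + 1·14 = 679
  a_10 = -2·679 + 1·-244 + -3·84 + 1·-31 = -1885
  a_11 = -2·-1885 + 1·679 + -3·-244 + 1·84 = 5265
  a_12 = -2·5265 + 1·-1885 + -3·679 + 1·-244 = -14696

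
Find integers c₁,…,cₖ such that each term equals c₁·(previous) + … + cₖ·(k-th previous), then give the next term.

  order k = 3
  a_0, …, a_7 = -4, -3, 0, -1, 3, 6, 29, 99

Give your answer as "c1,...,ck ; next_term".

  a_3 = 3·0 + 3·-3 + -2·-4 = -1
  a_4 = 3·-1 + 3·0 + -2·-3 = 3
  a_5 = 3·3 + 3·-1 + -2·0 = 6
  a_6 = 3·6 + 3·3 + -2·-1 = 29
  a_7 = 3·29 + 3·6 + -2·3 = 99
  a_8 = 3·99 + 3·29 + -2·6 = 372

3,3,-2 ; 372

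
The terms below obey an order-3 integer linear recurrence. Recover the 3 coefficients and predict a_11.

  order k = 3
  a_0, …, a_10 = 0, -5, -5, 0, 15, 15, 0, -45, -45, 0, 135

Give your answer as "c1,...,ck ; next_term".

0,0,-3 ; 135

  a_3 = 0·-5 + 0·-5 + -3·0 = 0
  a_4 = 0·0 + 0·-5 + -3·-5 = 15
  a_5 = 0·15 + 0·0 + -3·-5 = 15
  a_6 = 0·15 + 0·15 + -3·0 = 0
  a_7 = 0·0 + 0·15 + -3·15 = -45
  a_8 = 0·-45 + 0·0 + -3·15 = -45
  a_9 = 0·-45 + 0·-45 + -3·0 = 0
  a_10 = 0·0 + 0·-45 + -3·-45 = 135
  a_11 = 0·135 + 0·0 + -3·-45 = 135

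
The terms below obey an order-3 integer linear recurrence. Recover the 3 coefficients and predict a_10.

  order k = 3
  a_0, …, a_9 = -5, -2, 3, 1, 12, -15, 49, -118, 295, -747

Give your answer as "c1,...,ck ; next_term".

-1,3,-2 ; 1868

  a_3 = -1·3 + 3·-2 + -2·-5 = 1
  a_4 = -1·1 + 3·3 + -2·-2 = 12
  a_5 = -1·12 + 3·1 + -2·3 = -15
  a_6 = -1·-15 + 3·12 + -2·1 = 49
  a_7 = -1·49 + 3·-15 + -2·12 = -118
  a_8 = -1·-118 + 3·49 + -2·-15 = 295
  a_9 = -1·295 + 3·-118 + -2·49 = -747
  a_10 = -1·-747 + 3·295 + -2·-118 = 1868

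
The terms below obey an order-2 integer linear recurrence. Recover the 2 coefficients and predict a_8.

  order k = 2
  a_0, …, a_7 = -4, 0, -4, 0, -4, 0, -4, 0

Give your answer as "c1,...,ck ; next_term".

  a_2 = 0·0 + 1·-4 = -4
  a_3 = 0·-4 + 1·0 = 0
  a_4 = 0·0 + 1·-4 = -4
  a_5 = 0·-4 + 1·0 = 0
  a_6 = 0·0 + 1·-4 = -4
  a_7 = 0·-4 + 1·0 = 0
  a_8 = 0·0 + 1·-4 = -4

0,1 ; -4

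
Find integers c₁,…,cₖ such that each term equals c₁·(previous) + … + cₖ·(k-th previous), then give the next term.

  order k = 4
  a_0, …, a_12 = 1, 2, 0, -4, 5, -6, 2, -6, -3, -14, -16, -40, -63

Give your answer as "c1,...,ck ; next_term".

  a_4 = 0·-4 + 2·0 + 2·2 + 1·1 = 5
  a_5 = 0·5 + 2·-4 + 2·0 + 1·2 = -6
  a_6 = 0·-6 + 2·5 + 2·-4 + 1·0 = 2
  a_7 = 0·2 + 2·-6 + 2·5 + 1·-4 = -6
  a_8 = 0·-6 + 2·2 + 2·-6 + 1·5 = -3
  a_9 = 0·-3 + 2·-6 + 2·2 + 1·-6 = -14
  a_10 = 0·-14 + 2·-3 + 2·-6 + 1·2 = -16
  a_11 = 0·-16 + 2·-14 + 2·-3 + 1·-6 = -40
  a_12 = 0·-40 + 2·-16 + 2·-14 + 1·-3 = -63
  a_13 = 0·-63 + 2·-40 + 2·-16 + 1·-14 = -126

0,2,2,1 ; -126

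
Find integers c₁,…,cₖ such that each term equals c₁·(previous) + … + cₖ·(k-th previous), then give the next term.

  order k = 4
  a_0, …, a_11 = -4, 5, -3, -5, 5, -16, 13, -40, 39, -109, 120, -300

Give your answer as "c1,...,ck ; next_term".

  a_4 = -1·-5 + 2·-3 + 2·5 + 1·-4 = 5
  a_5 = -1·5 + 2·-5 + 2·-3 + 1·5 = -16
  a_6 = -1·-16 + 2·5 + 2·-5 + 1·-3 = 13
  a_7 = -1·13 + 2·-16 + 2·5 + 1·-5 = -40
  a_8 = -1·-40 + 2·13 + 2·-16 + 1·5 = 39
  a_9 = -1·39 + 2·-40 + 2·13 + 1·-16 = -109
  a_10 = -1·-109 + 2·39 + 2·-40 + 1·13 = 120
  a_11 = -1·120 + 2·-109 + 2·39 + 1·-40 = -300
  a_12 = -1·-300 + 2·120 + 2·-109 + 1·39 = 361

-1,2,2,1 ; 361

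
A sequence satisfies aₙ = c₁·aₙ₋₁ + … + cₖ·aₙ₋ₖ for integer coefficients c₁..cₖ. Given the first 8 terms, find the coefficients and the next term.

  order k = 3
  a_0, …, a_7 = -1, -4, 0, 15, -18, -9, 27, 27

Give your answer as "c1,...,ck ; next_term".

  a_3 = -2·0 + -3·-4 + -3·-1 = 15
  a_4 = -2·15 + -3·0 + -3·-4 = -18
  a_5 = -2·-18 + -3·15 + -3·0 = -9
  a_6 = -2·-9 + -3·-18 + -3·15 = 27
  a_7 = -2·27 + -3·-9 + -3·-18 = 27
  a_8 = -2·27 + -3·27 + -3·-9 = -108

-2,-3,-3 ; -108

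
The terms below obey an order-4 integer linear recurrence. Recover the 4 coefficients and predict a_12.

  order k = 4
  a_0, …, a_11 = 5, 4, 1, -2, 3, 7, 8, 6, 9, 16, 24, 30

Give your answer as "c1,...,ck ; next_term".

1,0,0,1 ; 39

  a_4 = 1·-2 + 0·1 + 0·4 + 1·5 = 3
  a_5 = 1·3 + 0·-2 + 0·1 + 1·4 = 7
  a_6 = 1·7 + 0·3 + 0·-2 + 1·1 = 8
  a_7 = 1·8 + 0·7 + 0·3 + 1·-2 = 6
  a_8 = 1·6 + 0·8 + 0·7 + 1·3 = 9
  a_9 = 1·9 + 0·6 + 0·8 + 1·7 = 16
  a_10 = 1·16 + 0·9 + 0·6 + 1·8 = 24
  a_11 = 1·24 + 0·16 + 0·9 + 1·6 = 30
  a_12 = 1·30 + 0·24 + 0·16 + 1·9 = 39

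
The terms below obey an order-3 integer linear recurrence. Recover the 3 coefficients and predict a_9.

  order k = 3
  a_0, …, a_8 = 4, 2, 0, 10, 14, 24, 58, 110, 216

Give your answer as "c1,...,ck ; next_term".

1,1,2 ; 442

  a_3 = 1·0 + 1·2 + 2·4 = 10
  a_4 = 1·10 + 1·0 + 2·2 = 14
  a_5 = 1·14 + 1·10 + 2·0 = 24
  a_6 = 1·24 + 1·14 + 2·10 = 58
  a_7 = 1·58 + 1·24 + 2·14 = 110
  a_8 = 1·110 + 1·58 + 2·24 = 216
  a_9 = 1·216 + 1·110 + 2·58 = 442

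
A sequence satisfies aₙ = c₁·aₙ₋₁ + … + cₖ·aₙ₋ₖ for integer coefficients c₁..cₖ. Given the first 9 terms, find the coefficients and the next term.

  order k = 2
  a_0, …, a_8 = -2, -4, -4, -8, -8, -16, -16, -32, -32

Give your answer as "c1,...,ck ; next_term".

0,2 ; -64

  a_2 = 0·-4 + 2·-2 = -4
  a_3 = 0·-4 + 2·-4 = -8
  a_4 = 0·-8 + 2·-4 = -8
  a_5 = 0·-8 + 2·-8 = -16
  a_6 = 0·-16 + 2·-8 = -16
  a_7 = 0·-16 + 2·-16 = -32
  a_8 = 0·-32 + 2·-16 = -32
  a_9 = 0·-32 + 2·-32 = -64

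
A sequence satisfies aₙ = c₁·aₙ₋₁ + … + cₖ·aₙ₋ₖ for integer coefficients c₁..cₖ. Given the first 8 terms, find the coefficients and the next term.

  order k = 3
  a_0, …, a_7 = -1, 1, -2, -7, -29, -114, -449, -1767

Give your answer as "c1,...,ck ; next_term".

4,0,-1 ; -6954

  a_3 = 4·-2 + 0·1 + -1·-1 = -7
  a_4 = 4·-7 + 0·-2 + -1·1 = -29
  a_5 = 4·-29 + 0·-7 + -1·-2 = -114
  a_6 = 4·-114 + 0·-29 + -1·-7 = -449
  a_7 = 4·-449 + 0·-114 + -1·-29 = -1767
  a_8 = 4·-1767 + 0·-449 + -1·-114 = -6954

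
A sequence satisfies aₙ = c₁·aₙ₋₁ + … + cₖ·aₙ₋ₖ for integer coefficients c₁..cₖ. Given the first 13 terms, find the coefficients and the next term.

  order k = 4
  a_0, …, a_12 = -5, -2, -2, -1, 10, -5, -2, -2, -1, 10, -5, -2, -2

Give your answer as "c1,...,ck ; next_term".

-1,-1,-1,-1 ; -1

  a_4 = -1·-1 + -1·-2 + -1·-2 + -1·-5 = 10
  a_5 = -1·10 + -1·-1 + -1·-2 + -1·-2 = -5
  a_6 = -1·-5 + -1·10 + -1·-1 + -1·-2 = -2
  a_7 = -1·-2 + -1·-5 + -1·10 + -1·-1 = -2
  a_8 = -1·-2 + -1·-2 + -1·-5 + -1·10 = -1
  a_9 = -1·-1 + -1·-2 + -1·-2 + -1·-5 = 10
  a_10 = -1·10 + -1·-1 + -1·-2 + -1·-2 = -5
  a_11 = -1·-5 + -1·10 + -1·-1 + -1·-2 = -2
  a_12 = -1·-2 + -1·-5 + -1·10 + -1·-1 = -2
  a_13 = -1·-2 + -1·-2 + -1·-5 + -1·10 = -1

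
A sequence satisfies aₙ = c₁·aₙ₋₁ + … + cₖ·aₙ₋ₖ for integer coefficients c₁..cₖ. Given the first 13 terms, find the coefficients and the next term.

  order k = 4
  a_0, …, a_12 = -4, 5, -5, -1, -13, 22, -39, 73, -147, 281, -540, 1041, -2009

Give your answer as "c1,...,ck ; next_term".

-1,1,-1,1 ; 3871

  a_4 = -1·-1 + 1·-5 + -1·5 + 1·-4 = -13
  a_5 = -1·-13 + 1·-1 + -1·-5 + 1·5 = 22
  a_6 = -1·22 + 1·-13 + -1·-1 + 1·-5 = -39
  a_7 = -1·-39 + 1·22 + -1·-13 + 1·-1 = 73
  a_8 = -1·73 + 1·-39 + -1·22 + 1·-13 = -147
  a_9 = -1·-147 + 1·73 + -1·-39 + 1·22 = 281
  a_10 = -1·281 + 1·-147 + -1·73 + 1·-39 = -540
  a_11 = -1·-540 + 1·281 + -1·-147 + 1·73 = 1041
  a_12 = -1·1041 + 1·-540 + -1·281 + 1·-147 = -2009
  a_13 = -1·-2009 + 1·1041 + -1·-540 + 1·281 = 3871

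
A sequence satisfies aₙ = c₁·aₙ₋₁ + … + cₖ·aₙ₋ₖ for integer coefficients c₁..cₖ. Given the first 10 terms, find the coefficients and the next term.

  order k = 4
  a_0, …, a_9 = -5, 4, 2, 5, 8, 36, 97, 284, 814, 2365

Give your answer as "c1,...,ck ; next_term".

2,2,1,2 ; 6836

  a_4 = 2·5 + 2·2 + 1·4 + 2·-5 = 8
  a_5 = 2·8 + 2·5 + 1·2 + 2·4 = 36
  a_6 = 2·36 + 2·8 + 1·5 + 2·2 = 97
  a_7 = 2·97 + 2·36 + 1·8 + 2·5 = 284
  a_8 = 2·284 + 2·97 + 1·36 + 2·8 = 814
  a_9 = 2·814 + 2·284 + 1·97 + 2·36 = 2365
  a_10 = 2·2365 + 2·814 + 1·284 + 2·97 = 6836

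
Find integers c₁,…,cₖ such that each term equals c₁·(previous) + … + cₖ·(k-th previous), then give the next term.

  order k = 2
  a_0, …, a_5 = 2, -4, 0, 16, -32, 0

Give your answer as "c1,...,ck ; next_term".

  a_2 = -2·-4 + -4·2 = 0
  a_3 = -2·0 + -4·-4 = 16
  a_4 = -2·16 + -4·0 = -32
  a_5 = -2·-32 + -4·16 = 0
  a_6 = -2·0 + -4·-32 = 128

-2,-4 ; 128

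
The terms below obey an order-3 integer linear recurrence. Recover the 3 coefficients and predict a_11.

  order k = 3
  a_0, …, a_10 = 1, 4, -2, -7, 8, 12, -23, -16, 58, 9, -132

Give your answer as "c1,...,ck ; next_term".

0,-2,1 ; 40

  a_3 = 0·-2 + -2·4 + 1·1 = -7
  a_4 = 0·-7 + -2·-2 + 1·4 = 8
  a_5 = 0·8 + -2·-7 + 1·-2 = 12
  a_6 = 0·12 + -2·8 + 1·-7 = -23
  a_7 = 0·-23 + -2·12 + 1·8 = -16
  a_8 = 0·-16 + -2·-23 + 1·12 = 58
  a_9 = 0·58 + -2·-16 + 1·-23 = 9
  a_10 = 0·9 + -2·58 + 1·-16 = -132
  a_11 = 0·-132 + -2·9 + 1·58 = 40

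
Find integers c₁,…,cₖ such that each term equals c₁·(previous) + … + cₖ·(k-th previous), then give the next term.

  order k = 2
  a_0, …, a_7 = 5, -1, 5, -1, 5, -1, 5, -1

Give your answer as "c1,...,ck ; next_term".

  a_2 = 0·-1 + 1·5 = 5
  a_3 = 0·5 + 1·-1 = -1
  a_4 = 0·-1 + 1·5 = 5
  a_5 = 0·5 + 1·-1 = -1
  a_6 = 0·-1 + 1·5 = 5
  a_7 = 0·5 + 1·-1 = -1
  a_8 = 0·-1 + 1·5 = 5

0,1 ; 5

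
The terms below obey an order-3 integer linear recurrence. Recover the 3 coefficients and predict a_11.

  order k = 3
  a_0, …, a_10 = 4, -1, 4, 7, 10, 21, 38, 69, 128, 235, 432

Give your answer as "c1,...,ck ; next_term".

1,1,1 ; 795

  a_3 = 1·4 + 1·-1 + 1·4 = 7
  a_4 = 1·7 + 1·4 + 1·-1 = 10
  a_5 = 1·10 + 1·7 + 1·4 = 21
  a_6 = 1·21 + 1·10 + 1·7 = 38
  a_7 = 1·38 + 1·21 + 1·10 = 69
  a_8 = 1·69 + 1·38 + 1·21 = 128
  a_9 = 1·128 + 1·69 + 1·38 = 235
  a_10 = 1·235 + 1·128 + 1·69 = 432
  a_11 = 1·432 + 1·235 + 1·128 = 795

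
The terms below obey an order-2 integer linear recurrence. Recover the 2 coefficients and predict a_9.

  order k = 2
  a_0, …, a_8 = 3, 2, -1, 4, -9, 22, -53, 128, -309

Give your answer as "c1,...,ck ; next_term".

  a_2 = -2·2 + 1·3 = -1
  a_3 = -2·-1 + 1·2 = 4
  a_4 = -2·4 + 1·-1 = -9
  a_5 = -2·-9 + 1·4 = 22
  a_6 = -2·22 + 1·-9 = -53
  a_7 = -2·-53 + 1·22 = 128
  a_8 = -2·128 + 1·-53 = -309
  a_9 = -2·-309 + 1·128 = 746

-2,1 ; 746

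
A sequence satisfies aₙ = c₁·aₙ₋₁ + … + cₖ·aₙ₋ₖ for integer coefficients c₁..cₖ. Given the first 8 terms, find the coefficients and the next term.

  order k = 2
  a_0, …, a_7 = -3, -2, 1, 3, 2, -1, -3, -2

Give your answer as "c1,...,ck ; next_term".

  a_2 = 1·-2 + -1·-3 = 1
  a_3 = 1·1 + -1·-2 = 3
  a_4 = 1·3 + -1·1 = 2
  a_5 = 1·2 + -1·3 = -1
  a_6 = 1·-1 + -1·2 = -3
  a_7 = 1·-3 + -1·-1 = -2
  a_8 = 1·-2 + -1·-3 = 1

1,-1 ; 1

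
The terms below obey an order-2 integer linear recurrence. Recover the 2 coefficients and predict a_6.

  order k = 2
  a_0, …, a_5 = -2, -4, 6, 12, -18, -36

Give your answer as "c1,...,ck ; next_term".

0,-3 ; 54

  a_2 = 0·-4 + -3·-2 = 6
  a_3 = 0·6 + -3·-4 = 12
  a_4 = 0·12 + -3·6 = -18
  a_5 = 0·-18 + -3·12 = -36
  a_6 = 0·-36 + -3·-18 = 54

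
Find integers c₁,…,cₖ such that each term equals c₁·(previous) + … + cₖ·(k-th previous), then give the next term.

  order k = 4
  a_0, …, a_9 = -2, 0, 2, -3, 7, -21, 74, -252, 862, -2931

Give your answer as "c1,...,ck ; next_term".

-3,2,3,3 ; 9983

  a_4 = -3·-3 + 2·2 + 3·0 + 3·-2 = 7
  a_5 = -3·7 + 2·-3 + 3·2 + 3·0 = -21
  a_6 = -3·-21 + 2·7 + 3·-3 + 3·2 = 74
  a_7 = -3·74 + 2·-21 + 3·7 + 3·-3 = -252
  a_8 = -3·-252 + 2·74 + 3·-21 + 3·7 = 862
  a_9 = -3·862 + 2·-252 + 3·74 + 3·-21 = -2931
  a_10 = -3·-2931 + 2·862 + 3·-252 + 3·74 = 9983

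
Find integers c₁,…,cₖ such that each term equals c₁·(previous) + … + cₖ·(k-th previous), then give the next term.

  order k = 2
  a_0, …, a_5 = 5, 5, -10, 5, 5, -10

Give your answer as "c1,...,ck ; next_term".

-1,-1 ; 5

  a_2 = -1·5 + -1·5 = -10
  a_3 = -1·-10 + -1·5 = 5
  a_4 = -1·5 + -1·-10 = 5
  a_5 = -1·5 + -1·5 = -10
  a_6 = -1·-10 + -1·5 = 5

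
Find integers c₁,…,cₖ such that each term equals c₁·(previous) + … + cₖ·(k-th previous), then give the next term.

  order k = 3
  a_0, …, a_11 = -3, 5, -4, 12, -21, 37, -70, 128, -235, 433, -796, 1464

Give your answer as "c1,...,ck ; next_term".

  a_3 = -1·-4 + 1·5 + -1·-3 = 12
  a_4 = -1·12 + 1·-4 + -1·5 = -21
  a_5 = -1·-21 + 1·12 + -1·-4 = 37
  a_6 = -1·37 + 1·-21 + -1·12 = -70
  a_7 = -1·-70 + 1·37 + -1·-21 = 128
  a_8 = -1·128 + 1·-70 + -1·37 = -235
  a_9 = -1·-235 + 1·128 + -1·-70 = 433
  a_10 = -1·433 + 1·-235 + -1·128 = -796
  a_11 = -1·-796 + 1·433 + -1·-235 = 1464
  a_12 = -1·1464 + 1·-796 + -1·433 = -2693

-1,1,-1 ; -2693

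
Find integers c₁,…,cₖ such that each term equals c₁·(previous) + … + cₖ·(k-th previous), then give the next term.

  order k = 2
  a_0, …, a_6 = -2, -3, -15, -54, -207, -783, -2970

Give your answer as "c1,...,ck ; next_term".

  a_2 = 3·-3 + 3·-2 = -15
  a_3 = 3·-15 + 3·-3 = -54
  a_4 = 3·-54 + 3·-15 = -207
  a_5 = 3·-207 + 3·-54 = -783
  a_6 = 3·-783 + 3·-207 = -2970
  a_7 = 3·-2970 + 3·-783 = -11259

3,3 ; -11259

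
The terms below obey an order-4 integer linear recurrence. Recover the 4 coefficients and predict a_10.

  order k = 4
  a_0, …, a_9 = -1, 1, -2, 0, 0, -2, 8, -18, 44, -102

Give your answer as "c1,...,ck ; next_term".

-2,1,0,-2 ; 232

  a_4 = -2·0 + 1·-2 + 0·1 + -2·-1 = 0
  a_5 = -2·0 + 1·0 + 0·-2 + -2·1 = -2
  a_6 = -2·-2 + 1·0 + 0·0 + -2·-2 = 8
  a_7 = -2·8 + 1·-2 + 0·0 + -2·0 = -18
  a_8 = -2·-18 + 1·8 + 0·-2 + -2·0 = 44
  a_9 = -2·44 + 1·-18 + 0·8 + -2·-2 = -102
  a_10 = -2·-102 + 1·44 + 0·-18 + -2·8 = 232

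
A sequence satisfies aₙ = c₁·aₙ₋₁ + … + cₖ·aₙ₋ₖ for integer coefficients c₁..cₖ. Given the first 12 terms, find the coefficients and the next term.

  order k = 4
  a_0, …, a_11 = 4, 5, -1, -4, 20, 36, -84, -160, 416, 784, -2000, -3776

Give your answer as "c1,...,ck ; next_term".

  a_4 = 0·-4 + -4·-1 + 0·5 + 4·4 = 20
  a_5 = 0·20 + -4·-4 + 0·-1 + 4·5 = 36
  a_6 = 0·36 + -4·20 + 0·-4 + 4·-1 = -84
  a_7 = 0·-84 + -4·36 + 0·20 + 4·-4 = -160
  a_8 = 0·-160 + -4·-84 + 0·36 + 4·20 = 416
  a_9 = 0·416 + -4·-160 + 0·-84 + 4·36 = 784
  a_10 = 0·784 + -4·416 + 0·-160 + 4·-84 = -2000
  a_11 = 0·-2000 + -4·784 + 0·416 + 4·-160 = -3776
  a_12 = 0·-3776 + -4·-2000 + 0·784 + 4·416 = 9664

0,-4,0,4 ; 9664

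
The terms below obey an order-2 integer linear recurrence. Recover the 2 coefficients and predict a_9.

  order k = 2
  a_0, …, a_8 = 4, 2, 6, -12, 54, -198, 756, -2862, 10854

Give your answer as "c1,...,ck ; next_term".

-3,3 ; -41148

  a_2 = -3·2 + 3·4 = 6
  a_3 = -3·6 + 3·2 = -12
  a_4 = -3·-12 + 3·6 = 54
  a_5 = -3·54 + 3·-12 = -198
  a_6 = -3·-198 + 3·54 = 756
  a_7 = -3·756 + 3·-198 = -2862
  a_8 = -3·-2862 + 3·756 = 10854
  a_9 = -3·10854 + 3·-2862 = -41148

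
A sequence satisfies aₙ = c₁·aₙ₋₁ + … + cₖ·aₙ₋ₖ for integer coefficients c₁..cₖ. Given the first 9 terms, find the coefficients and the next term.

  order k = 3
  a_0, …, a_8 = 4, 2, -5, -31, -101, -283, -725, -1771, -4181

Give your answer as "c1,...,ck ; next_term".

3,0,-4 ; -9643

  a_3 = 3·-5 + 0·2 + -4·4 = -31
  a_4 = 3·-31 + 0·-5 + -4·2 = -101
  a_5 = 3·-101 + 0·-31 + -4·-5 = -283
  a_6 = 3·-283 + 0·-101 + -4·-31 = -725
  a_7 = 3·-725 + 0·-283 + -4·-101 = -1771
  a_8 = 3·-1771 + 0·-725 + -4·-283 = -4181
  a_9 = 3·-4181 + 0·-1771 + -4·-725 = -9643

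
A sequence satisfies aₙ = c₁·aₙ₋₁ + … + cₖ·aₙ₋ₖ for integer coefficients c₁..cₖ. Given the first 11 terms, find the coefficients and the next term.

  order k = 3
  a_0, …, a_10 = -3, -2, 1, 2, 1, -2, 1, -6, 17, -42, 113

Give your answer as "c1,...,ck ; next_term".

  a_3 = -2·1 + 1·-2 + -2·-3 = 2
  a_4 = -2·2 + 1·1 + -2·-2 = 1
  a_5 = -2·1 + 1·2 + -2·1 = -2
  a_6 = -2·-2 + 1·1 + -2·2 = 1
  a_7 = -2·1 + 1·-2 + -2·1 = -6
  a_8 = -2·-6 + 1·1 + -2·-2 = 17
  a_9 = -2·17 + 1·-6 + -2·1 = -42
  a_10 = -2·-42 + 1·17 + -2·-6 = 113
  a_11 = -2·113 + 1·-42 + -2·17 = -302

-2,1,-2 ; -302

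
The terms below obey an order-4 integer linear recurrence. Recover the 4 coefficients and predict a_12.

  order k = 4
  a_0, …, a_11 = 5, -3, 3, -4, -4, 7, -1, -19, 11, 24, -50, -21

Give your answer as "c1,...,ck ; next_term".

  a_4 = 0·-4 + -1·3 + 2·-3 + 1·5 = -4
  a_5 = 0·-4 + -1·-4 + 2·3 + 1·-3 = 7
  a_6 = 0·7 + -1·-4 + 2·-4 + 1·3 = -1
  a_7 = 0·-1 + -1·7 + 2·-4 + 1·-4 = -19
  a_8 = 0·-19 + -1·-1 + 2·7 + 1·-4 = 11
  a_9 = 0·11 + -1·-19 + 2·-1 + 1·7 = 24
  a_10 = 0·24 + -1·11 + 2·-19 + 1·-1 = -50
  a_11 = 0·-50 + -1·24 + 2·11 + 1·-19 = -21
  a_12 = 0·-21 + -1·-50 + 2·24 + 1·11 = 109

0,-1,2,1 ; 109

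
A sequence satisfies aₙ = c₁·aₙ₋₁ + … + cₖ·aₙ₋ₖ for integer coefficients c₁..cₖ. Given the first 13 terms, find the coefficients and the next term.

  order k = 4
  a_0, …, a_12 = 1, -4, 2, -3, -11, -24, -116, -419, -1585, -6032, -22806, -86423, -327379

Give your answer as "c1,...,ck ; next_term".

  a_4 = 3·-3 + 3·2 + 1·-4 + -4·1 = -11
  a_5 = 3·-11 + 3·-3 + 1·2 + -4·-4 = -24
  a_6 = 3·-24 + 3·-11 + 1·-3 + -4·2 = -116
  a_7 = 3·-116 + 3·-24 + 1·-11 + -4·-3 = -419
  a_8 = 3·-419 + 3·-116 + 1·-24 + -4·-11 = -1585
  a_9 = 3·-1585 + 3·-419 + 1·-116 + -4·-24 = -6032
  a_10 = 3·-6032 + 3·-1585 + 1·-419 + -4·-116 = -22806
  a_11 = 3·-22806 + 3·-6032 + 1·-1585 + -4·-419 = -86423
  a_12 = 3·-86423 + 3·-22806 + 1·-6032 + -4·-1585 = -327379
  a_13 = 3·-327379 + 3·-86423 + 1·-22806 + -4·-6032 = -1240084

3,3,1,-4 ; -1240084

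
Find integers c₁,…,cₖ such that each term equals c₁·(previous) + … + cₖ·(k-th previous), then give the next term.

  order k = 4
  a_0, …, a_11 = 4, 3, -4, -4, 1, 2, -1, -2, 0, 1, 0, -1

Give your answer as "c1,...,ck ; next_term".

-1,1,-1,1 ; 0

  a_4 = -1·-4 + 1·-4 + -1·3 + 1·4 = 1
  a_5 = -1·1 + 1·-4 + -1·-4 + 1·3 = 2
  a_6 = -1·2 + 1·1 + -1·-4 + 1·-4 = -1
  a_7 = -1·-1 + 1·2 + -1·1 + 1·-4 = -2
  a_8 = -1·-2 + 1·-1 + -1·2 + 1·1 = 0
  a_9 = -1·0 + 1·-2 + -1·-1 + 1·2 = 1
  a_10 = -1·1 + 1·0 + -1·-2 + 1·-1 = 0
  a_11 = -1·0 + 1·1 + -1·0 + 1·-2 = -1
  a_12 = -1·-1 + 1·0 + -1·1 + 1·0 = 0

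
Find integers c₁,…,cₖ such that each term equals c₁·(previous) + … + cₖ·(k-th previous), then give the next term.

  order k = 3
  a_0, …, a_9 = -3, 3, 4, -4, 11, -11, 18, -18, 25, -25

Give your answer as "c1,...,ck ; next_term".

  a_3 = -1·4 + 1·3 + 1·-3 = -4
  a_4 = -1·-4 + 1·4 + 1·3 = 11
  a_5 = -1·11 + 1·-4 + 1·4 = -11
  a_6 = -1·-11 + 1·11 + 1·-4 = 18
  a_7 = -1·18 + 1·-11 + 1·11 = -18
  a_8 = -1·-18 + 1·18 + 1·-11 = 25
  a_9 = -1·25 + 1·-18 + 1·18 = -25
  a_10 = -1·-25 + 1·25 + 1·-18 = 32

-1,1,1 ; 32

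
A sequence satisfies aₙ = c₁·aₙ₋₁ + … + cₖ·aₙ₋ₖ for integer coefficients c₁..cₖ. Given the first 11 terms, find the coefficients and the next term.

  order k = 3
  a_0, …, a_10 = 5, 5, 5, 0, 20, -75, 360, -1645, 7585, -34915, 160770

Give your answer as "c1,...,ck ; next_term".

-4,3,1 ; -740240

  a_3 = -4·5 + 3·5 + 1·5 = 0
  a_4 = -4·0 + 3·5 + 1·5 = 20
  a_5 = -4·20 + 3·0 + 1·5 = -75
  a_6 = -4·-75 + 3·20 + 1·0 = 360
  a_7 = -4·360 + 3·-75 + 1·20 = -1645
  a_8 = -4·-1645 + 3·360 + 1·-75 = 7585
  a_9 = -4·7585 + 3·-1645 + 1·360 = -34915
  a_10 = -4·-34915 + 3·7585 + 1·-1645 = 160770
  a_11 = -4·160770 + 3·-34915 + 1·7585 = -740240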